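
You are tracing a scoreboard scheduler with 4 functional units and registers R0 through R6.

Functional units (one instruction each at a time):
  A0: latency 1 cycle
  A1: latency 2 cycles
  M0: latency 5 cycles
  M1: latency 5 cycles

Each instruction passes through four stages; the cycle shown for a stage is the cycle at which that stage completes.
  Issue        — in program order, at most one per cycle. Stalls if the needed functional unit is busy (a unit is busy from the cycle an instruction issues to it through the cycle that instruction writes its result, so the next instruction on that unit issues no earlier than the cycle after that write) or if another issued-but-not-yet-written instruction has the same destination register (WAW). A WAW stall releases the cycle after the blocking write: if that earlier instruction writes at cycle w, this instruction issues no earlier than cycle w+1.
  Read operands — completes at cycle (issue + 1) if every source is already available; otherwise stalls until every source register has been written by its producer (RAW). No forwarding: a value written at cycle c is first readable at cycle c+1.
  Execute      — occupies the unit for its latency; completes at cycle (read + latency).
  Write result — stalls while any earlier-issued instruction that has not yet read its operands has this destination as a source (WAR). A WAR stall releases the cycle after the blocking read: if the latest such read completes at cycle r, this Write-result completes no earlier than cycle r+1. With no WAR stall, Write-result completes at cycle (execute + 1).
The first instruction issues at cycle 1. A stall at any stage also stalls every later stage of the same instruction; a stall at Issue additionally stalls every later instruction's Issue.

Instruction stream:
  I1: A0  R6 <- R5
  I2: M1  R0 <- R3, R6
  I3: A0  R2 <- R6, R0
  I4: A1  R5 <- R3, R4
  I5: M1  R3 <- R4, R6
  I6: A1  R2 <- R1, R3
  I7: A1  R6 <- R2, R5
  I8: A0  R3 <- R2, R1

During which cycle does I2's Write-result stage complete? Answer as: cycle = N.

c1: issue I1 (A0)
c2: I1 read-ops | issue I2 (M1)
c3: I1 finished on A0
c4: I1→R6
c5: I2 read-ops | issue I3 (A0)
c6: issue I4 (A1)
c7: I4 read-ops
c9: I4 finished on A1
c10: I2 finished on M1 | I4→R5
c11: I2→R0
c12: I3 read-ops | issue I5 (M1)
c13: I3 finished on A0 | I5 read-ops
c14: I3→R2
c15: issue I6 (A1)
c18: I5 finished on M1
c19: I5→R3
c20: I6 read-ops
c22: I6 finished on A1
c23: I6→R2
c24: issue I7 (A1)
c25: I7 read-ops | issue I8 (A0)
c26: I8 read-ops
c27: I7 finished on A1 | I8 finished on A0
c28: I7→R6 | I8→R3

cycle = 11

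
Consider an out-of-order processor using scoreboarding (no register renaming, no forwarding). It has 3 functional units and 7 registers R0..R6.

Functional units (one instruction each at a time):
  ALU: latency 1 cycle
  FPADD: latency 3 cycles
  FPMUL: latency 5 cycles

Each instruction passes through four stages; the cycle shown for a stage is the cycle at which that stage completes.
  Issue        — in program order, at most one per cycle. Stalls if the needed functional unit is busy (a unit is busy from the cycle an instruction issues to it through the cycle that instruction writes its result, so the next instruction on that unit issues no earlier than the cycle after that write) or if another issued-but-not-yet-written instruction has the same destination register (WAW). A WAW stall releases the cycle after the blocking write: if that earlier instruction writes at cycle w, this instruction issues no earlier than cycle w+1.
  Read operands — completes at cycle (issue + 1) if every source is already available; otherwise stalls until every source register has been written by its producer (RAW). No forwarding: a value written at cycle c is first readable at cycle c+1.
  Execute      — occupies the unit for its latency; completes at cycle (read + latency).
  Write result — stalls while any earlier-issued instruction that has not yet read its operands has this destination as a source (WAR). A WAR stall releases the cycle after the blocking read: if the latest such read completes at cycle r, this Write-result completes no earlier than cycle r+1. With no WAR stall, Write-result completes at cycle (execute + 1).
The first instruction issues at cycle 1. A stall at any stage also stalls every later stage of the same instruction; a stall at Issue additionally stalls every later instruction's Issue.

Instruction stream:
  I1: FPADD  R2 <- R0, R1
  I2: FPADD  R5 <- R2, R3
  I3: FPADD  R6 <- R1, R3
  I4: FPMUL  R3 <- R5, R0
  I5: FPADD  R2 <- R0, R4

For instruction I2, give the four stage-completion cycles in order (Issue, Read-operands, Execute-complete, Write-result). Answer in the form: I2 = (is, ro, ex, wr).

I2 = (7, 8, 11, 12)

c1: I1 dispatched to FPADD
c2: I1 operands ready
c5: I1 complete
c6: R2←I1
c7: I2 dispatched to FPADD
c8: I2 operands ready
c11: I2 complete
c12: R5←I2
c13: I3 dispatched to FPADD
c14: I3 operands ready | I4 dispatched to FPMUL
c15: I4 operands ready
c17: I3 complete
c18: R6←I3
c19: I5 dispatched to FPADD
c20: I4 complete | I5 operands ready
c21: R3←I4
c23: I5 complete
c24: R2←I5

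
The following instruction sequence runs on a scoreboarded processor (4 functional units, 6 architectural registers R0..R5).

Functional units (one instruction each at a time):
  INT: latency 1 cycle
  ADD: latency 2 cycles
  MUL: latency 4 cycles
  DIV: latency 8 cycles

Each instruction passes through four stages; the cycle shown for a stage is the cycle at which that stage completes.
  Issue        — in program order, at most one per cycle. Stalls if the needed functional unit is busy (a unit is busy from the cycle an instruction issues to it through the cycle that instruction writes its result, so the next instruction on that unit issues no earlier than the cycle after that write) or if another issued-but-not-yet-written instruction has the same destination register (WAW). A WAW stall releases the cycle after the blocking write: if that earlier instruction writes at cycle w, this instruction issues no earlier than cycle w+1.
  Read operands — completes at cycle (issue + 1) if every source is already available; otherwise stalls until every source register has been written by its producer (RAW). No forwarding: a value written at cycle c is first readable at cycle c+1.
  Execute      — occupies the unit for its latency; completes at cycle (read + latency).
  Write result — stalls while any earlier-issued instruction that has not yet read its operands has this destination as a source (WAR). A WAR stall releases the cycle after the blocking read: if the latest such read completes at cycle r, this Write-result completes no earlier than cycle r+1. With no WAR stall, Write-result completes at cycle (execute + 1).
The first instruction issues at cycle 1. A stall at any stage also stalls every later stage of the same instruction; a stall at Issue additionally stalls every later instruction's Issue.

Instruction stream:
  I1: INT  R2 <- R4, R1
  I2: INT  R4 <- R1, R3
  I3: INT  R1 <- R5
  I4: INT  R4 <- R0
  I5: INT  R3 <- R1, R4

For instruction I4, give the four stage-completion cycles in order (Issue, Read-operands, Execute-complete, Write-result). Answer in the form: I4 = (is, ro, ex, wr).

c1: I1→INT
c2: I1 RO
c3: I1 EX
c4: I1 WR R2
c5: I2→INT
c6: I2 RO
c7: I2 EX
c8: I2 WR R4
c9: I3→INT
c10: I3 RO
c11: I3 EX
c12: I3 WR R1
c13: I4→INT
c14: I4 RO
c15: I4 EX
c16: I4 WR R4
c17: I5→INT
c18: I5 RO
c19: I5 EX
c20: I5 WR R3

I4 = (13, 14, 15, 16)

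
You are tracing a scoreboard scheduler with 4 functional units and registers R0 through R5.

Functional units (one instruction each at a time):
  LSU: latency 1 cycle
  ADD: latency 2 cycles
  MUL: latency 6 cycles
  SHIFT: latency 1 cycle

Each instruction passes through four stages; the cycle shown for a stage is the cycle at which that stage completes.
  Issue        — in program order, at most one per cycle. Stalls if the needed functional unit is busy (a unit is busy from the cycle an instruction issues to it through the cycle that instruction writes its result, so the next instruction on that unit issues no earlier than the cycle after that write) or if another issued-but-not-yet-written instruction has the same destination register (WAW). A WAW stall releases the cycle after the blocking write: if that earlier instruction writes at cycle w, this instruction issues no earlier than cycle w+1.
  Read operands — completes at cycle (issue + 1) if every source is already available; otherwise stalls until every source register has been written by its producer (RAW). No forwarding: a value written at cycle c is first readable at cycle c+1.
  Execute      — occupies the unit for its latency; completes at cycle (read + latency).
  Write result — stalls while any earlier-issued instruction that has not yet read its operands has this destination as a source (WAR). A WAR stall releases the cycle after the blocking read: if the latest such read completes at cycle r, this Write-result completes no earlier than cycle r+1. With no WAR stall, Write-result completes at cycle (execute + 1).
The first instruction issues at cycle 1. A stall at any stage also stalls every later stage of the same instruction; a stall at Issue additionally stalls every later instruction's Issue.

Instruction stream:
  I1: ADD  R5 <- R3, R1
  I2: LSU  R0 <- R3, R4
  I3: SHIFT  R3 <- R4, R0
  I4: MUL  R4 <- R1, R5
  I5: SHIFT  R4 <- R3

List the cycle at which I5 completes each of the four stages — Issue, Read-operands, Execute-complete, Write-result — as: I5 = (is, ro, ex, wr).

I1  is:1  ro:2  ex:4  wr:5
I2  is:2  ro:3  ex:4  wr:5
I3  is:3  ro:6  ex:7  wr:8  — RAW R0: wait I2 write@5
I4  is:4  ro:6  ex:12  wr:13  — RAW R5: wait I1 write@5
I5  is:14  ro:15  ex:16  wr:17  — WAW R4: wait I4 write@13

I5 = (14, 15, 16, 17)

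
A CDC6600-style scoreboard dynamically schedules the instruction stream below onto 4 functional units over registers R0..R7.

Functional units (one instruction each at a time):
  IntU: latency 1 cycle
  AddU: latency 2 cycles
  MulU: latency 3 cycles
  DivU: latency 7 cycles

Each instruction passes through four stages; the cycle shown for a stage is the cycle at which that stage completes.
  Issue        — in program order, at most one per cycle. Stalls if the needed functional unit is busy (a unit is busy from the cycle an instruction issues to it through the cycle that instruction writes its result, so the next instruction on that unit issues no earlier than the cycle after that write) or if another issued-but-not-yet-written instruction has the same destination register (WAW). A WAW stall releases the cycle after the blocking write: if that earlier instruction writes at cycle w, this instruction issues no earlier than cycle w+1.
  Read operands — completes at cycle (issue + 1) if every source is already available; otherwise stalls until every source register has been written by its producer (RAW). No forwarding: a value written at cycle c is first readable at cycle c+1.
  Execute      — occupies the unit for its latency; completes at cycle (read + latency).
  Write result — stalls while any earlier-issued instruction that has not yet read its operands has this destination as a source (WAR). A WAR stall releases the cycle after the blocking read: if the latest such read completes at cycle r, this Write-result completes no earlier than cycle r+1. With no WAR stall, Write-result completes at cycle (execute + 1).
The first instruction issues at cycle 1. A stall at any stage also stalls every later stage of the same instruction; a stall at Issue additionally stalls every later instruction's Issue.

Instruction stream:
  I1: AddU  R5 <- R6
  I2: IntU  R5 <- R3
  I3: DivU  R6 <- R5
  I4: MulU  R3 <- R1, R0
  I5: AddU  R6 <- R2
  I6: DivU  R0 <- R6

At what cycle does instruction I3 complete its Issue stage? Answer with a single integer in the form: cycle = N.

  I1 | 1 | 2 | 4 | 5
  I2 | 6 | 7 | 8 | 9   WAW R5: wait I1 write@5
  I3 | 7 | 10 | 17 | 18   RAW R5: wait I2 write@9
  I4 | 8 | 9 | 12 | 13
  I5 | 19 | 20 | 22 | 23   WAW R6: wait I3 write@18
  I6 | 20 | 24 | 31 | 32   RAW R6: wait I5 write@23

cycle = 7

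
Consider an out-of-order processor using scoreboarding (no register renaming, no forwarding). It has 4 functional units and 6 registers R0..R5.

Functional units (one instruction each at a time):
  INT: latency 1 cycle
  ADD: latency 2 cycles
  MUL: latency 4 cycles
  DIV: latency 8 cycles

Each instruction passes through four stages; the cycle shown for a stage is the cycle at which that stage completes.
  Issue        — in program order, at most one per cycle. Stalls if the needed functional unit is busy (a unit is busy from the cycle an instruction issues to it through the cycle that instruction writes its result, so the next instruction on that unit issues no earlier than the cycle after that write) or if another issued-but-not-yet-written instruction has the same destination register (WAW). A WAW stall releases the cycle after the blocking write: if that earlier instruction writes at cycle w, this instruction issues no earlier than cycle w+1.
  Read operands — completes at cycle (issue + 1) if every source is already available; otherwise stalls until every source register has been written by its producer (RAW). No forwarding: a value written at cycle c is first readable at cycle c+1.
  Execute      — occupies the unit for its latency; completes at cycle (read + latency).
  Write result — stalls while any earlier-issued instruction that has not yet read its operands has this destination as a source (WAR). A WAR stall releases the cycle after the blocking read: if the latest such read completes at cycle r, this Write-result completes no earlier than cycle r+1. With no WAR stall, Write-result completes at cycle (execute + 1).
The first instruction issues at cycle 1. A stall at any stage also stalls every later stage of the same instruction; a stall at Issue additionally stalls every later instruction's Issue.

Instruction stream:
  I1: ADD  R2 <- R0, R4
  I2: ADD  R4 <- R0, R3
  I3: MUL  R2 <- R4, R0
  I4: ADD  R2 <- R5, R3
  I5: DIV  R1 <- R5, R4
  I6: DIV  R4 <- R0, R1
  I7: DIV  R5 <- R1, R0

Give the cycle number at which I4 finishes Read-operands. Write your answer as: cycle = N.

c1: I1 dispatched to ADD
c2: I1 operands ready
c4: I1 complete
c5: R2←I1
c6: I2 dispatched to ADD
c7: I2 operands ready | I3 dispatched to MUL
c9: I2 complete
c10: R4←I2
c11: I3 operands ready
c15: I3 complete
c16: R2←I3
c17: I4 dispatched to ADD
c18: I4 operands ready | I5 dispatched to DIV
c19: I5 operands ready
c20: I4 complete
c21: R2←I4
c27: I5 complete
c28: R1←I5
c29: I6 dispatched to DIV
c30: I6 operands ready
c38: I6 complete
c39: R4←I6
c40: I7 dispatched to DIV
c41: I7 operands ready
c49: I7 complete
c50: R5←I7

cycle = 18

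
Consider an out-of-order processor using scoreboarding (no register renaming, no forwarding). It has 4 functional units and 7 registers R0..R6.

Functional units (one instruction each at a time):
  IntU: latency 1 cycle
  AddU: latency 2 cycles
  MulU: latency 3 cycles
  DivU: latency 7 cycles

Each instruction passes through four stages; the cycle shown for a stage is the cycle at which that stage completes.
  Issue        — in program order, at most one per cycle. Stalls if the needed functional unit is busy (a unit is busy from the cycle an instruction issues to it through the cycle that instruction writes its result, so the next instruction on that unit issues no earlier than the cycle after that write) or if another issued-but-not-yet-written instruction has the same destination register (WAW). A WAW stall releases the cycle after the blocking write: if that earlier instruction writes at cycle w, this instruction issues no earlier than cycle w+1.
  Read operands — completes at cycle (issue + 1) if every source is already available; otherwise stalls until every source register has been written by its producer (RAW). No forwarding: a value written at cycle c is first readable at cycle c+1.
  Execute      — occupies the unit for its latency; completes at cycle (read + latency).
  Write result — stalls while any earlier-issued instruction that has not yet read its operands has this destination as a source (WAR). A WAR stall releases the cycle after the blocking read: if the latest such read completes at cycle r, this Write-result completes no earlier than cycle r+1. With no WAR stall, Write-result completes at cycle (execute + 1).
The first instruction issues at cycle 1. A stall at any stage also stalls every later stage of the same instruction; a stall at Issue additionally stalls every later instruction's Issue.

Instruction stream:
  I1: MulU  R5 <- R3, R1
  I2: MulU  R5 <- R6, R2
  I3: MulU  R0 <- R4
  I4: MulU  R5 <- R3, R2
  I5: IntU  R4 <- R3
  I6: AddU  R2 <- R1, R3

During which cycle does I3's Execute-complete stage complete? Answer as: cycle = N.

cycle = 17

  I1 | 1 | 2 | 5 | 6
  I2 | 7 | 8 | 11 | 12   struct: MulU busy until I1 writes@6
  I3 | 13 | 14 | 17 | 18   struct: MulU busy until I2 writes@12
  I4 | 19 | 20 | 23 | 24   struct: MulU busy until I3 writes@18
  I5 | 20 | 21 | 22 | 23
  I6 | 21 | 22 | 24 | 25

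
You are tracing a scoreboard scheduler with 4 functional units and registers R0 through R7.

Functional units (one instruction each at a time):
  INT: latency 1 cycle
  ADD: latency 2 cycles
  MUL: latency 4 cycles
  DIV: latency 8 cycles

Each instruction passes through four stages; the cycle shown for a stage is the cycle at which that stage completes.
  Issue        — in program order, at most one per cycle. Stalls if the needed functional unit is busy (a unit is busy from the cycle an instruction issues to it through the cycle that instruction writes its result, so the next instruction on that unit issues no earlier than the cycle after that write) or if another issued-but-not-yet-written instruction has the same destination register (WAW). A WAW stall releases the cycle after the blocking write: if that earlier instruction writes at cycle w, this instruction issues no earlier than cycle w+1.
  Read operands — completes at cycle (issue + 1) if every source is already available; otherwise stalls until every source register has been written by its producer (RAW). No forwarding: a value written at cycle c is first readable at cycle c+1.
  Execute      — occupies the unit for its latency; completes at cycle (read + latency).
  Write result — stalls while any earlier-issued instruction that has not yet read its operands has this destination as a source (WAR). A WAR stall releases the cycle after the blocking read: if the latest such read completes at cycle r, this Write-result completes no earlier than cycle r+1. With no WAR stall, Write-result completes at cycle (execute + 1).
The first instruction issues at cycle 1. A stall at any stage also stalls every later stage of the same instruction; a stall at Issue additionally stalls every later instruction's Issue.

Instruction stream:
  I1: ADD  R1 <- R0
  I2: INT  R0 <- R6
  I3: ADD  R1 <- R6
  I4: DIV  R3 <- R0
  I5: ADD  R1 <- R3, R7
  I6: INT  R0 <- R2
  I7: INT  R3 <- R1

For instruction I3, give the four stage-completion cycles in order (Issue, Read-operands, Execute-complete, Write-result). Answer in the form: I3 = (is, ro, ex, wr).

c1: I1 dispatched to ADD
c2: I1 operands ready; I2 dispatched to INT
c3: I2 operands ready
c4: I1 complete; I2 complete
c5: R1←I1; R0←I2
c6: I3 dispatched to ADD
c7: I3 operands ready; I4 dispatched to DIV
c8: I4 operands ready
c9: I3 complete
c10: R1←I3
c11: I5 dispatched to ADD
c12: I6 dispatched to INT
c13: I6 operands ready
c14: I6 complete
c15: R0←I6
c16: I4 complete
c17: R3←I4
c18: I5 operands ready; I7 dispatched to INT
c20: I5 complete
c21: R1←I5
c22: I7 operands ready
c23: I7 complete
c24: R3←I7

I3 = (6, 7, 9, 10)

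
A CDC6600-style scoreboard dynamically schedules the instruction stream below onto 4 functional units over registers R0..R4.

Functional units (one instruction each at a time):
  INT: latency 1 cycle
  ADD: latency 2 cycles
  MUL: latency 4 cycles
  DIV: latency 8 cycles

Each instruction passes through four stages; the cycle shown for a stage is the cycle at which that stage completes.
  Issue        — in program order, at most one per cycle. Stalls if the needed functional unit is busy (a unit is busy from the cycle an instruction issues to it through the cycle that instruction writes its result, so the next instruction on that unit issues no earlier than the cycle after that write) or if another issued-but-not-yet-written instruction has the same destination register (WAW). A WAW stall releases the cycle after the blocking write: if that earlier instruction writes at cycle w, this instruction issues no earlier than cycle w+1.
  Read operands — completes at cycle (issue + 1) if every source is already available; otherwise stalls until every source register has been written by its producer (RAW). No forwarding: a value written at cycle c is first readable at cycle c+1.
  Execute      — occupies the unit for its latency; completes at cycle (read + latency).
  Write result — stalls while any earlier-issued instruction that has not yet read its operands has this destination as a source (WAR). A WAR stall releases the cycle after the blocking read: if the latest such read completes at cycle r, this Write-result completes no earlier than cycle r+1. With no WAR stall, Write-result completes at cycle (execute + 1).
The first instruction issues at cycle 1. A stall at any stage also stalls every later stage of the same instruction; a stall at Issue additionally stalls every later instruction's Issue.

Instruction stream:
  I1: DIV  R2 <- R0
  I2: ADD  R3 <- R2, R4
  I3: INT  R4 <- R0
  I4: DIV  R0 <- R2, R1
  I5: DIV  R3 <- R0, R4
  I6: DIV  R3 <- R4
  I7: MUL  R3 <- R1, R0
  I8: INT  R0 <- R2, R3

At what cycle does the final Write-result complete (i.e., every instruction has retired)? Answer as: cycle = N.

[1] I1 issues→DIV
[2] I1 reads; I2 issues→ADD
[3] I3 issues→INT
[4] I3 reads
[5] I3 exec-done
[10] I1 exec-done
[11] I1 writes R2
[12] I2 reads; I4 issues→DIV
[13] I3 writes R4; I4 reads
[14] I2 exec-done
[15] I2 writes R3
[21] I4 exec-done
[22] I4 writes R0
[23] I5 issues→DIV
[24] I5 reads
[32] I5 exec-done
[33] I5 writes R3
[34] I6 issues→DIV
[35] I6 reads
[43] I6 exec-done
[44] I6 writes R3
[45] I7 issues→MUL
[46] I7 reads; I8 issues→INT
[50] I7 exec-done
[51] I7 writes R3
[52] I8 reads
[53] I8 exec-done
[54] I8 writes R0

cycle = 54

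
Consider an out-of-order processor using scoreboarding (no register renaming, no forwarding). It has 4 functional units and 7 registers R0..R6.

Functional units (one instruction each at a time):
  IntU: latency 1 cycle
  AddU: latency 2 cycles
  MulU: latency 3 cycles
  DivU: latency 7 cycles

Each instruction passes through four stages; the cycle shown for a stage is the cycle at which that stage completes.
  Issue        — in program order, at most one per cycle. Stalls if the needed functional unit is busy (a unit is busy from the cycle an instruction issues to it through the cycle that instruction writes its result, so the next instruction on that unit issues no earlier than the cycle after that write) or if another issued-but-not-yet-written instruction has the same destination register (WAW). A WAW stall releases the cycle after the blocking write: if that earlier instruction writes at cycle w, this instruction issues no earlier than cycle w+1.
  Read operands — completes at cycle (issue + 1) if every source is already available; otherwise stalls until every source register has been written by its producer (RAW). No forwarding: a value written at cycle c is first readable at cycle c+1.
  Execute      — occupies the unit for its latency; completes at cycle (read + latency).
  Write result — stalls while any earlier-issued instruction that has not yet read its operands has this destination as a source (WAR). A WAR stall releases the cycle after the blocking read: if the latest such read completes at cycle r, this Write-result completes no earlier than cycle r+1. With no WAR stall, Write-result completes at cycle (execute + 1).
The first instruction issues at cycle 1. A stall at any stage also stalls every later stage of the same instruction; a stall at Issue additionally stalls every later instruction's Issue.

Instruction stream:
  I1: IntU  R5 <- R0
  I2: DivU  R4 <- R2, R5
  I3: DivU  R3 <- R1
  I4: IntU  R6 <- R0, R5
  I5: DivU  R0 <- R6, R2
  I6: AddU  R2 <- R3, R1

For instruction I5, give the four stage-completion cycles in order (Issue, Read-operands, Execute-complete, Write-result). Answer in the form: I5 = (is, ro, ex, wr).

I5 = (24, 25, 32, 33)

[1] I1 issues→IntU
[2] I1 reads, I2 issues→DivU
[3] I1 exec-done
[4] I1 writes R5
[5] I2 reads
[12] I2 exec-done
[13] I2 writes R4
[14] I3 issues→DivU
[15] I3 reads, I4 issues→IntU
[16] I4 reads
[17] I4 exec-done
[18] I4 writes R6
[22] I3 exec-done
[23] I3 writes R3
[24] I5 issues→DivU
[25] I5 reads, I6 issues→AddU
[26] I6 reads
[28] I6 exec-done
[29] I6 writes R2
[32] I5 exec-done
[33] I5 writes R0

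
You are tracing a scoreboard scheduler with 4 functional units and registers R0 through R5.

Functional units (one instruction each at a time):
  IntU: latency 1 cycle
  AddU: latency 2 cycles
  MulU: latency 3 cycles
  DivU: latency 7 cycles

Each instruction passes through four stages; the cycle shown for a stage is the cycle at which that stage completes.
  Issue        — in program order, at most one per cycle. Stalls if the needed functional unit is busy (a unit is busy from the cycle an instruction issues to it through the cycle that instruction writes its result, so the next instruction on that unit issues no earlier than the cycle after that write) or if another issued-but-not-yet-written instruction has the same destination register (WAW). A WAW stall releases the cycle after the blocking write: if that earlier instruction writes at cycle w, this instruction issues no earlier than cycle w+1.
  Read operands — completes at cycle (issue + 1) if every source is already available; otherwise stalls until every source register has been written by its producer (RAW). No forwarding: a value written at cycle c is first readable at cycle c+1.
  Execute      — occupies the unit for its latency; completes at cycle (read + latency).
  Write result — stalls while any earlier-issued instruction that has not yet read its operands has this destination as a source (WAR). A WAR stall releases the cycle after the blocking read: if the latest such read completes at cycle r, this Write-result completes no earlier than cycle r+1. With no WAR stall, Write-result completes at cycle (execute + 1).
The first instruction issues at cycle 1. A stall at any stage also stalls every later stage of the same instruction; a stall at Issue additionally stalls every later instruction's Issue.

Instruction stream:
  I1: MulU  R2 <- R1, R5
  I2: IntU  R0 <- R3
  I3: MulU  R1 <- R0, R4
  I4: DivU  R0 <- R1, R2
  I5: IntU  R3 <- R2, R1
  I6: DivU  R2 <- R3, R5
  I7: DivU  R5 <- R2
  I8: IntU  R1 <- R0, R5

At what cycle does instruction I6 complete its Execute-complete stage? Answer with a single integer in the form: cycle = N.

I1  is:1  ro:2  ex:5  wr:6
I2  is:2  ro:3  ex:4  wr:5
I3  is:7  ro:8  ex:11  wr:12  — struct: MulU busy until I1 writes@6
I4  is:8  ro:13  ex:20  wr:21  — RAW R1: wait I3 write@12
I5  is:9  ro:13  ex:14  wr:15  — RAW R1: wait I3 write@12
I6  is:22  ro:23  ex:30  wr:31  — struct: DivU busy until I4 writes@21
I7  is:32  ro:33  ex:40  wr:41  — struct: DivU busy until I6 writes@31
I8  is:33  ro:42  ex:43  wr:44  — RAW R5: wait I7 write@41

cycle = 30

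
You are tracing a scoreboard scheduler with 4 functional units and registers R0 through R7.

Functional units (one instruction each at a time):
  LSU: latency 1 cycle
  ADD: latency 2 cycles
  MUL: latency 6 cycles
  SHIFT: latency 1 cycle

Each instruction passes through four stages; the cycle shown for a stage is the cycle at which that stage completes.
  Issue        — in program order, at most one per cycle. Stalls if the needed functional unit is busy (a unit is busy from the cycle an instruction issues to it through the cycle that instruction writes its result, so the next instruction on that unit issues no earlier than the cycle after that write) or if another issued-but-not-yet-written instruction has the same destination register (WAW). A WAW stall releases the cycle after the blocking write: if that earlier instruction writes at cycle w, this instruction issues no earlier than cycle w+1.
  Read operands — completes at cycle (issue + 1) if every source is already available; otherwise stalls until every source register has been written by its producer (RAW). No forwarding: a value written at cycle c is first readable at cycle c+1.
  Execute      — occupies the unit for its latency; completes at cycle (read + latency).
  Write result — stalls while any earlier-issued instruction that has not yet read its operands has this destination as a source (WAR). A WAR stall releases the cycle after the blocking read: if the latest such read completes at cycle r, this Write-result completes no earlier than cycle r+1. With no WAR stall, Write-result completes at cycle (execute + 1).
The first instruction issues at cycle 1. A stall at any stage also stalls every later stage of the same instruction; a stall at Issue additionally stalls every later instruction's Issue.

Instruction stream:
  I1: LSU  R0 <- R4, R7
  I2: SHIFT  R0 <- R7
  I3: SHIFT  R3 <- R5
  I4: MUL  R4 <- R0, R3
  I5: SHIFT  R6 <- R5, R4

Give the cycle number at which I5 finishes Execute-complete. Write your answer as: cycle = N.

t=1  I1 issues→LSU
t=2  I1 reads
t=3  I1 exec-done
t=4  I1 writes R0
t=5  I2 issues→SHIFT
t=6  I2 reads
t=7  I2 exec-done
t=8  I2 writes R0
t=9  I3 issues→SHIFT
t=10  I3 reads; I4 issues→MUL
t=11  I3 exec-done
t=12  I3 writes R3
t=13  I4 reads; I5 issues→SHIFT
t=19  I4 exec-done
t=20  I4 writes R4
t=21  I5 reads
t=22  I5 exec-done
t=23  I5 writes R6

cycle = 22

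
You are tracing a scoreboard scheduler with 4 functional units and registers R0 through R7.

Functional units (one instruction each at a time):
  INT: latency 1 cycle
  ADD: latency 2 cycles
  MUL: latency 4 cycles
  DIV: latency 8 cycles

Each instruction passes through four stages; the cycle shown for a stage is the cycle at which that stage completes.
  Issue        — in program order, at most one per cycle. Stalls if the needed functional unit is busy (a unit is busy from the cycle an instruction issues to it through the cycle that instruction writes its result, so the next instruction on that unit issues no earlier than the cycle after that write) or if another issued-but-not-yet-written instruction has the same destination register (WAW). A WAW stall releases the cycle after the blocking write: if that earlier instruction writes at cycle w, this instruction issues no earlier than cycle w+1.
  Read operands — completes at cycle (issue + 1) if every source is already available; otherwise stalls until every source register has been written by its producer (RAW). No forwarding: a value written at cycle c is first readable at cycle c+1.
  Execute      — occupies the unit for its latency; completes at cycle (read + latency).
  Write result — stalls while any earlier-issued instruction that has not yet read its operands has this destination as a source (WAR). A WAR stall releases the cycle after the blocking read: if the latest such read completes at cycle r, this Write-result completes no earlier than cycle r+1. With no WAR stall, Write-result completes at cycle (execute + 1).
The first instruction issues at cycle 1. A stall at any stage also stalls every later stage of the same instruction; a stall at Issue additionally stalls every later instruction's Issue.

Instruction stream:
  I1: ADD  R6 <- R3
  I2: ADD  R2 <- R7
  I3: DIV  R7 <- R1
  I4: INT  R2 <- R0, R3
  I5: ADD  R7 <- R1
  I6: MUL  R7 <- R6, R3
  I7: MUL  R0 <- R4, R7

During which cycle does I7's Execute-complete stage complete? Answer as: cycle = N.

cycle = 35

I1 -> (1, 2, 4, 5)
I2 -> (6, 7, 9, 10)  // struct: ADD busy until I1 writes@5
I3 -> (7, 8, 16, 17)
I4 -> (11, 12, 13, 14)  // WAW R2: wait I2 write@10
I5 -> (18, 19, 21, 22)  // WAW R7: wait I3 write@17
I6 -> (23, 24, 28, 29)  // WAW R7: wait I5 write@22
I7 -> (30, 31, 35, 36)  // struct: MUL busy until I6 writes@29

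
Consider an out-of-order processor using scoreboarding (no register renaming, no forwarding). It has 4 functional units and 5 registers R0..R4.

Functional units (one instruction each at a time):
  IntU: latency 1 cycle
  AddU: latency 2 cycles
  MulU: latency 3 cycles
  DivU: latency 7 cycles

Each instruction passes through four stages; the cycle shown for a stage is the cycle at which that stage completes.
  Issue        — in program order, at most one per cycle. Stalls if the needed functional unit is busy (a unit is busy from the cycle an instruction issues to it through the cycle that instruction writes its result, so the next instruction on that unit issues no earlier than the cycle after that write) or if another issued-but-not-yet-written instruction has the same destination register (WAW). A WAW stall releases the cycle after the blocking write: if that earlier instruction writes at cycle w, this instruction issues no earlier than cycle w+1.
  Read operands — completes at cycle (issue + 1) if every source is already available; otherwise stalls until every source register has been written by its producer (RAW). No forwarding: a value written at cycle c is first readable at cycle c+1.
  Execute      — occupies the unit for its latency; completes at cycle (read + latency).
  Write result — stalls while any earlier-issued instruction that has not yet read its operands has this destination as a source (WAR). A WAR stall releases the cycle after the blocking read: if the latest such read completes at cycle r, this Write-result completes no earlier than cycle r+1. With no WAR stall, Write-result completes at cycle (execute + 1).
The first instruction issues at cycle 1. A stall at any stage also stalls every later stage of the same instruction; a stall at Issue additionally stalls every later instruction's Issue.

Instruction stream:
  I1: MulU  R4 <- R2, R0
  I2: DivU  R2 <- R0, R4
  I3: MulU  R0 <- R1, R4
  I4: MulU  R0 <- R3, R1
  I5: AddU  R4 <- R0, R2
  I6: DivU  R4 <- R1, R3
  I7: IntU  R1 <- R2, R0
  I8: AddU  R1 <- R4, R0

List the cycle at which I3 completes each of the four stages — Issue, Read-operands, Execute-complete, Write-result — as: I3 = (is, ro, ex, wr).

I3 = (7, 8, 11, 12)

c1: I1 dispatched to MulU
c2: I1 operands ready; I2 dispatched to DivU
c5: I1 complete
c6: R4←I1
c7: I2 operands ready; I3 dispatched to MulU
c8: I3 operands ready
c11: I3 complete
c12: R0←I3
c13: I4 dispatched to MulU
c14: I2 complete; I4 operands ready; I5 dispatched to AddU
c15: R2←I2
c17: I4 complete
c18: R0←I4
c19: I5 operands ready
c21: I5 complete
c22: R4←I5
c23: I6 dispatched to DivU
c24: I6 operands ready; I7 dispatched to IntU
c25: I7 operands ready
c26: I7 complete
c27: R1←I7
c28: I8 dispatched to AddU
c31: I6 complete
c32: R4←I6
c33: I8 operands ready
c35: I8 complete
c36: R1←I8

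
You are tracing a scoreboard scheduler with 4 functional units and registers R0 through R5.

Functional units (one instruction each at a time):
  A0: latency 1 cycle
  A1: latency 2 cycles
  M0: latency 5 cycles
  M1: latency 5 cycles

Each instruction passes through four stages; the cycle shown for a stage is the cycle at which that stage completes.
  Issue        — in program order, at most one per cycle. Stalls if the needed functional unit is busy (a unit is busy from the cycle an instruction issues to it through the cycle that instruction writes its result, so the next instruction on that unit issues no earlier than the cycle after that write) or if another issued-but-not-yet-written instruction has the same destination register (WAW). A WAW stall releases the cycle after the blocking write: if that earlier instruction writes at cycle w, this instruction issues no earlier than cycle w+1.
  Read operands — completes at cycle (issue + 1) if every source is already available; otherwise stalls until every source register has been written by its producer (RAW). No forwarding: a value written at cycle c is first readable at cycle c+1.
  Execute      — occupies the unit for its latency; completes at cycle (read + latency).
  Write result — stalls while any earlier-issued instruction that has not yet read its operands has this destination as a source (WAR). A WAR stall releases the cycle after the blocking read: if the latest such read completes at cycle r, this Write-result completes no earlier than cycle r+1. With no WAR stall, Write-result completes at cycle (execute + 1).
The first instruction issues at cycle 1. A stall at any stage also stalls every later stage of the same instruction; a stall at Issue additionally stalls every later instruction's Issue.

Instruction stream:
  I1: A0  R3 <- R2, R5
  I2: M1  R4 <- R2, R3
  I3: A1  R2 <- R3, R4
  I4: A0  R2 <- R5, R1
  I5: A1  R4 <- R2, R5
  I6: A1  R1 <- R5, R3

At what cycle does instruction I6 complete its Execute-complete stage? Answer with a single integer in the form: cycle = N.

  I1 | 1 | 2 | 3 | 4
  I2 | 2 | 5 | 10 | 11   RAW R3: wait I1 write@4
  I3 | 3 | 12 | 14 | 15   RAW R4: wait I2 write@11
  I4 | 16 | 17 | 18 | 19   WAW R2: wait I3 write@15
  I5 | 17 | 20 | 22 | 23   RAW R2: wait I4 write@19
  I6 | 24 | 25 | 27 | 28   struct: A1 busy until I5 writes@23

cycle = 27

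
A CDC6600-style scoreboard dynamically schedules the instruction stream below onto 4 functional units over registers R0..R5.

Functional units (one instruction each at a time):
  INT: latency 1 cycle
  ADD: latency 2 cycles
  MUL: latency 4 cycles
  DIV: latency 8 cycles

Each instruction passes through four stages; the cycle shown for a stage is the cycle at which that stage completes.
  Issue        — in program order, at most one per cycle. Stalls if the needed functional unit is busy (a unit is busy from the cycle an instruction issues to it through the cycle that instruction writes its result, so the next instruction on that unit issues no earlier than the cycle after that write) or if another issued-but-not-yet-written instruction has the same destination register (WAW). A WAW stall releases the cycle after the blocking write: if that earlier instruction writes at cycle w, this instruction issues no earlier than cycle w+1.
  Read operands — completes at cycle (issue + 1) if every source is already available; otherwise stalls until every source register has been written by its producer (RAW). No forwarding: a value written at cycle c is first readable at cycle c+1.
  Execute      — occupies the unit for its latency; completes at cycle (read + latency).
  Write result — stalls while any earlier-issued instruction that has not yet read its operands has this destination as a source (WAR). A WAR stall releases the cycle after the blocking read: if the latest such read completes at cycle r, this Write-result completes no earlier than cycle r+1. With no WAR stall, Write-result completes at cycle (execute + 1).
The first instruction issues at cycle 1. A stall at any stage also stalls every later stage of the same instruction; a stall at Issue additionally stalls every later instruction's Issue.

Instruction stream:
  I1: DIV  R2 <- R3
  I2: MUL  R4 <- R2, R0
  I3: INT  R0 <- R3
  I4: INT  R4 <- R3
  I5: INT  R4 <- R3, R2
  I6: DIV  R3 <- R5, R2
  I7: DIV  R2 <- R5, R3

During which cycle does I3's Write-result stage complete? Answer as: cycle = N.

I1: IS=1 RO=2 EX=10 WR=11
I2: IS=2 RO=12 EX=16 WR=17  [RAW R2: wait I1 write@11]
I3: IS=3 RO=4 EX=5 WR=13  [WAR R0: wait I2 read@12]
I4: IS=18 RO=19 EX=20 WR=21  [WAW R4: wait I2 write@17]
I5: IS=22 RO=23 EX=24 WR=25  [struct: INT busy until I4 writes@21]
I6: IS=23 RO=24 EX=32 WR=33
I7: IS=34 RO=35 EX=43 WR=44  [struct: DIV busy until I6 writes@33]

cycle = 13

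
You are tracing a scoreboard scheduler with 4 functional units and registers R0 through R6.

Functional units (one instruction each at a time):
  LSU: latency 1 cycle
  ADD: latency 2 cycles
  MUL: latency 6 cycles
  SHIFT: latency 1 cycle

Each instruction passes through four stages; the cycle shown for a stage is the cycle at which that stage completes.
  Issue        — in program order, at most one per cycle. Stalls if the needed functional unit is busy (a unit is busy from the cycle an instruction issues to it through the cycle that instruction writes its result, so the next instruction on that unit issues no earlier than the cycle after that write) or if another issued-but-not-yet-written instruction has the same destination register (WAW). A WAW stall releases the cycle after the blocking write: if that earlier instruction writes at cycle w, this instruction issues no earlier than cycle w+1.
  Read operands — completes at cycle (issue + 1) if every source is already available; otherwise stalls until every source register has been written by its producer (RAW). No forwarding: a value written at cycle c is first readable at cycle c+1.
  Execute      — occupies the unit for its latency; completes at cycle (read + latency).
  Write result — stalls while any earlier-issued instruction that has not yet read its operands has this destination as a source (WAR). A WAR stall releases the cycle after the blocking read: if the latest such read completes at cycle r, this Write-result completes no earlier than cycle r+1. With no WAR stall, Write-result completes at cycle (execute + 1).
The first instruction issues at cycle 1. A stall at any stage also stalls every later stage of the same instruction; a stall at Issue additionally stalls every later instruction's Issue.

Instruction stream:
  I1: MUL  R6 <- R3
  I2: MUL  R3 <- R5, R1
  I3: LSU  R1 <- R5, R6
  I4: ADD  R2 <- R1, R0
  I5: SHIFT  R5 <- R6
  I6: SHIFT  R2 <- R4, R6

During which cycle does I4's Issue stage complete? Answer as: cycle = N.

  I1 | 1 | 2 | 8 | 9
  I2 | 10 | 11 | 17 | 18   struct: MUL busy until I1 writes@9
  I3 | 11 | 12 | 13 | 14
  I4 | 12 | 15 | 17 | 18   RAW R1: wait I3 write@14
  I5 | 13 | 14 | 15 | 16
  I6 | 19 | 20 | 21 | 22   WAW R2: wait I4 write@18

cycle = 12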